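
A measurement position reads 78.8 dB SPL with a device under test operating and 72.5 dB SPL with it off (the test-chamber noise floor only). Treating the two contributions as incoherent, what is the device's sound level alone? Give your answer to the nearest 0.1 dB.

77.6 dB SPL

Background correction is a power subtraction:
L_src = 10·log₁₀(10^(78.8/10) − 10^(72.5/10)) = 10·log₁₀(58070000) = 77.6 dB SPL.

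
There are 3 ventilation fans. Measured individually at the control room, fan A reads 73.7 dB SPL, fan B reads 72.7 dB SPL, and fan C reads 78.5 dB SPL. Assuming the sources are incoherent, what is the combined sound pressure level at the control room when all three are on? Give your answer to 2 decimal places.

Incoherent sources sum as intensities:
L_total = 10·log₁₀(10^(73.7/10) + 10^(72.7/10) + 10^(78.5/10)) = 10·log₁₀(112900000) = 80.53 dB SPL.

80.53 dB SPL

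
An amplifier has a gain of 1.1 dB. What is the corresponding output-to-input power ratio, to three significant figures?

1.29

Power ratio = 10^(dB/10).
10^(1.1/10) = 10^(0.1100) = 1.29.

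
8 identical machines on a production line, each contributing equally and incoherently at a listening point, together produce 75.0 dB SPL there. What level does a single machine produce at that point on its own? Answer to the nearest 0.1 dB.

66.0 dB SPL

8 equal incoherent sources add 10·log₁₀(8) = 9.03 dB over one source.
L_one = 75.0 − 9.03 = 66.0 dB SPL.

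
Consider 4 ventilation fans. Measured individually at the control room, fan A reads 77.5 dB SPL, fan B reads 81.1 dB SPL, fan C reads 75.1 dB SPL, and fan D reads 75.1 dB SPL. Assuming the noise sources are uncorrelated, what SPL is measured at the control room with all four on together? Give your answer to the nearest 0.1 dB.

Incoherent sources sum as intensities:
L_total = 10·log₁₀(10^(77.5/10) + 10^(81.1/10) + 10^(75.1/10) + 10^(75.1/10)) = 10·log₁₀(249800000) = 84.0 dB SPL.

84.0 dB SPL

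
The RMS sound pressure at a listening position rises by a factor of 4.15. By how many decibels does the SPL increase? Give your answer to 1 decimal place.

12.4 dB

Sound pressure is an amplitude quantity: ΔL = 20·log₁₀(p₂/p₁).
20·log₁₀(4.15) = 12.4 dB.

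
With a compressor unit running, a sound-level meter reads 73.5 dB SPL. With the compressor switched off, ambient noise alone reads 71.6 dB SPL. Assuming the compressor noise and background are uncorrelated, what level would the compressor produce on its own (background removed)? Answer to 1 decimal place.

69.0 dB SPL

Remove the background by subtracting linear intensities:
L_src = 10·log₁₀(10^(73.5/10) − 10^(71.6/10)) = 10·log₁₀(7933000) = 69.0 dB SPL.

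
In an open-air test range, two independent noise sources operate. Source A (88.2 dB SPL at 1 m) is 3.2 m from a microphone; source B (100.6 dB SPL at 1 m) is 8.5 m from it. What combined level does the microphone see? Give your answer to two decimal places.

At the listener: L_A = 88.2 − 20·log₁₀(3.2) = 78.097 dB; L_B = 100.6 − 20·log₁₀(8.5) = 82.012 dB.
Combined: 10·log₁₀(10^(78.097/10)+10^(82.012/10)) = 83.49 dB SPL.

83.49 dB SPL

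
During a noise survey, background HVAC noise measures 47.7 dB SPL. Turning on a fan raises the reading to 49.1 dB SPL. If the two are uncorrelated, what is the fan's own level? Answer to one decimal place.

Background correction is a power subtraction:
L_src = 10·log₁₀(10^(49.1/10) − 10^(47.7/10)) = 10·log₁₀(22400) = 43.5 dB SPL.

43.5 dB SPL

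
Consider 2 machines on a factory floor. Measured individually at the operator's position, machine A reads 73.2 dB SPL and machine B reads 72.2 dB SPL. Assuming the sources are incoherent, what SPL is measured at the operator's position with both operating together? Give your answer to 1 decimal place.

75.7 dB SPL

Uncorrelated sources add in intensity (power), not in dB.
L_total = 10·log₁₀(10^(73.2/10) + 10^(72.2/10)) = 10·log₁₀(37490000) = 75.7 dB SPL.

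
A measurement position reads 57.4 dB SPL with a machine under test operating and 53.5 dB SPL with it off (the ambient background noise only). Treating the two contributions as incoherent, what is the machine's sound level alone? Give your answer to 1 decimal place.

55.1 dB SPL

Subtract intensities: L_src = 10·log₁₀(10^(L_total/10) − 10^(L_bg/10)).
L_src = 10·log₁₀(10^(57.4/10) − 10^(53.5/10)) = 10·log₁₀(325700) = 55.1 dB SPL.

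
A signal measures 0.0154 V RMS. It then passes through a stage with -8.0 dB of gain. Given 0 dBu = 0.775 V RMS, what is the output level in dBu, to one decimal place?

Input level: 20·log₁₀(0.0154/0.775) = -34.04 dBu.
Output: -34.04 − 8.0 = -42.0 dBu.

-42.0 dBu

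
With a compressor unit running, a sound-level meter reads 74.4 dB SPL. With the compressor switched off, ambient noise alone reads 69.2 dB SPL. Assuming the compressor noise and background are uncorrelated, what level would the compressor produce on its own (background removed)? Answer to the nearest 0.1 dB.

Subtract intensities: L_src = 10·log₁₀(10^(L_total/10) − 10^(L_bg/10)).
L_src = 10·log₁₀(10^(74.4/10) − 10^(69.2/10)) = 10·log₁₀(19220000) = 72.8 dB SPL.

72.8 dB SPL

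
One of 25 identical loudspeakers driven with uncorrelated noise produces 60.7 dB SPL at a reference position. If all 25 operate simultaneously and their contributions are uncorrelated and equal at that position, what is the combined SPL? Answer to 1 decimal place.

74.7 dB SPL

25 equal incoherent sources raise the level by 10·log₁₀(25) = 13.98 dB.
L_total = 60.7 + 13.98 = 74.7 dB SPL.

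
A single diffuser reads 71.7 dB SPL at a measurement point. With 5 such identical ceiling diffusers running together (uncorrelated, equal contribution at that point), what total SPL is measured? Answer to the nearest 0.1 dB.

5 equal incoherent sources raise the level by 10·log₁₀(5) = 6.99 dB.
L_total = 71.7 + 6.99 = 78.7 dB SPL.

78.7 dB SPL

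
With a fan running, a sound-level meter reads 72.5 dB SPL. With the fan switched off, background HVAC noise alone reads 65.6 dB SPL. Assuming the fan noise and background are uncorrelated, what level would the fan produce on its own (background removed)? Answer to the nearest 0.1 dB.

71.5 dB SPL

Background correction is a power subtraction:
L_src = 10·log₁₀(10^(72.5/10) − 10^(65.6/10)) = 10·log₁₀(14150000) = 71.5 dB SPL.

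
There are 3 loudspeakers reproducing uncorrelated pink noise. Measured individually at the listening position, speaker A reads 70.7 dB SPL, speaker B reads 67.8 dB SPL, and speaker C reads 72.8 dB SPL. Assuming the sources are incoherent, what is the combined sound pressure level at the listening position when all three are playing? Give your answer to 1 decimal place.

Incoherent sources sum as intensities:
L_total = 10·log₁₀(10^(70.7/10) + 10^(67.8/10) + 10^(72.8/10)) = 10·log₁₀(36830000) = 75.7 dB SPL.

75.7 dB SPL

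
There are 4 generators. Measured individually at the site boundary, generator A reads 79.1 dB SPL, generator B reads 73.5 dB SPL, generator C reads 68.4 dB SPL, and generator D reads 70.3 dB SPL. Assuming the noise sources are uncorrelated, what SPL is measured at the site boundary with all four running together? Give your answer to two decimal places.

80.84 dB SPL

Add the sources as powers (linear), then convert back to dB:
L_total = 10·log₁₀(10^(79.1/10) + 10^(73.5/10) + 10^(68.4/10) + 10^(70.3/10)) = 10·log₁₀(121300000) = 80.84 dB SPL.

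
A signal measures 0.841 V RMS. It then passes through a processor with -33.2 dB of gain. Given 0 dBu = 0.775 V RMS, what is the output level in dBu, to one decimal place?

-32.5 dBu

Input level: 20·log₁₀(0.841/0.775) = 0.71 dBu.
Output: 0.71 − 33.2 = -32.5 dBu.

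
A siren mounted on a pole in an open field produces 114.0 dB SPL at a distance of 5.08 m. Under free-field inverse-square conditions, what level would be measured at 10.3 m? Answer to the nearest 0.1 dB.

107.9 dB SPL

Free-field point source: level drops by 20·log₁₀ of the distance ratio.
ΔL = −20·log₁₀(10.3/5.08) = -6.14 dB, so L₂ = 114.0 + (-6.14) = 107.9 dB SPL.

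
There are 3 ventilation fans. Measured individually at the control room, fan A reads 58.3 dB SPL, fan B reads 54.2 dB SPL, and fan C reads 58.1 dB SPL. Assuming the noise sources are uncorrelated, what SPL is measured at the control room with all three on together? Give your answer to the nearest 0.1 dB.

Uncorrelated sources add in intensity (power), not in dB.
L_total = 10·log₁₀(10^(58.3/10) + 10^(54.2/10) + 10^(58.1/10)) = 10·log₁₀(1585000) = 62.0 dB SPL.

62.0 dB SPL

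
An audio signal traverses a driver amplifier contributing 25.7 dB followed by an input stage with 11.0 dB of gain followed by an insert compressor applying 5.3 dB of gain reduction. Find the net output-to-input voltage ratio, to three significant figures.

Net gain = 25.7 + 11.0 + (−5.3) = 31.4 dB.
Voltage ratio = 10^(31.4/20) = 37.2.

37.2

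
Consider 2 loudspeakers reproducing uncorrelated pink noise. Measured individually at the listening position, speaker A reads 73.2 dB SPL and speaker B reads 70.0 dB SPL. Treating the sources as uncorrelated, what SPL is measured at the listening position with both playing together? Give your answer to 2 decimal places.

74.90 dB SPL

Add the sources as powers (linear), then convert back to dB:
L_total = 10·log₁₀(10^(73.2/10) + 10^(70.0/10)) = 10·log₁₀(30890000) = 74.90 dB SPL.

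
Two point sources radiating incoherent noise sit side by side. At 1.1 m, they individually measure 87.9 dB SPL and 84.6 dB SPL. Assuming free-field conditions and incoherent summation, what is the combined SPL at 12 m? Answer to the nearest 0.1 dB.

68.8 dB SPL

Combined at 1.1 m: 10·log₁₀(10^(87.9/10)+10^(84.6/10)) = 89.57 dB SPL.
Then apply −20·log₁₀(12/1.1) = -20.76 dB → 68.8 dB SPL.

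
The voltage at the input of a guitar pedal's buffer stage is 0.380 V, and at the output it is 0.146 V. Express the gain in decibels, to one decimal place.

-8.3 dB

For a voltage ratio, dB = 20·log₁₀(V₂/V₁).
20·log₁₀(0.146/0.380) = 20·log₁₀(0.3842) = -8.3 dB.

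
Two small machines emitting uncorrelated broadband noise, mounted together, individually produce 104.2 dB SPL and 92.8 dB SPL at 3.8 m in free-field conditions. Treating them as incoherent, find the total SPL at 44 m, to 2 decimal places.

Combined at 3.8 m: 10·log₁₀(10^(104.2/10)+10^(92.8/10)) = 104.504 dB SPL.
Then apply −20·log₁₀(44/3.8) = -21.273 dB → 83.23 dB SPL.

83.23 dB SPL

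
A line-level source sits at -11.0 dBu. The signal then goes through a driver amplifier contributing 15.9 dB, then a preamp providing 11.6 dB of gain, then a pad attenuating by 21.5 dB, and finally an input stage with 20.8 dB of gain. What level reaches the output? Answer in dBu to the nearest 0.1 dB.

Gain stages sum in dB:
-11.0 + 15.9 + 11.6 − 21.5 + 20.8 = +15.8 dBu.

+15.8 dBu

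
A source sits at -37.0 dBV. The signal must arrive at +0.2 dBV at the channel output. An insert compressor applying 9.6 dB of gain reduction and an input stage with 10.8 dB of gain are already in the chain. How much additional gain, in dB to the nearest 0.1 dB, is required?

The required make-up gain is the shortfall in the dB sum.
G = +0.2 − (-37.0) + 9.6 − 10.8 = 36.0 dB.

36.0 dB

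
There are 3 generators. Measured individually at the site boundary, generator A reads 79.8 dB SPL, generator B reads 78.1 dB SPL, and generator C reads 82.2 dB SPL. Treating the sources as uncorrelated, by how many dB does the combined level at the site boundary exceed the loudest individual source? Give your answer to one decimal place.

Incoherent sources sum as intensities:
L_total = 10·log₁₀(10^(79.8/10) + 10^(78.1/10) + 10^(82.2/10)) = 85.13 dB SPL.
Excess over the loudest (82.2 dB): 85.13 − 82.2 = 2.9 dB.

2.9 dB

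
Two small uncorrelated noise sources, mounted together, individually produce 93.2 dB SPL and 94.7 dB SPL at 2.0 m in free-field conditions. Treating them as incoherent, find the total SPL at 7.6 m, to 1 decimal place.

85.4 dB SPL

Combined at 2.0 m: 10·log₁₀(10^(93.2/10)+10^(94.7/10)) = 97.02 dB SPL.
Then apply −20·log₁₀(7.6/2.0) = -11.60 dB → 85.4 dB SPL.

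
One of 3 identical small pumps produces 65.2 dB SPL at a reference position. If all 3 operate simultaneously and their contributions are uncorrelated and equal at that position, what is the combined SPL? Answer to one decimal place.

70.0 dB SPL

3 equal incoherent sources raise the level by 10·log₁₀(3) = 4.77 dB.
L_total = 65.2 + 4.77 = 70.0 dB SPL.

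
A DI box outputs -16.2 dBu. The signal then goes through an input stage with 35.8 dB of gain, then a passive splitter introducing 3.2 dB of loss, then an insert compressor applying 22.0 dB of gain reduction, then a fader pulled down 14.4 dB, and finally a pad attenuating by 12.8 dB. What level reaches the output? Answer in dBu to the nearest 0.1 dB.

-32.8 dBu

Cascaded gains and losses add directly in dB.
-16.2 + 35.8 − 3.2 − 22.0 − 14.4 − 12.8 = -32.8 dBu.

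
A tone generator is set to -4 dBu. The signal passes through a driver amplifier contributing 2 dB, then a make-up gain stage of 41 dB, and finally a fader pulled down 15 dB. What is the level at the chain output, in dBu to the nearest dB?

+24 dBu

Cascaded gains and losses add directly in dB.
-4 + 2 + 41 − 15 = +24 dBu.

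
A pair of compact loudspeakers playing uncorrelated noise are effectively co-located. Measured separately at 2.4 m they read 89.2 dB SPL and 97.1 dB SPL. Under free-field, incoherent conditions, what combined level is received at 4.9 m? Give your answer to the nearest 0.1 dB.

Combined at 2.4 m: 10·log₁₀(10^(89.2/10)+10^(97.1/10)) = 97.75 dB SPL.
Then apply −20·log₁₀(4.9/2.4) = -6.20 dB → 91.6 dB SPL.

91.6 dB SPL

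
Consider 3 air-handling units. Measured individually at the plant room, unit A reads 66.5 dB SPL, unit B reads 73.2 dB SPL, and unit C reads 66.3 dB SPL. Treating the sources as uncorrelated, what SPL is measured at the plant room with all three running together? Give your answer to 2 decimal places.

Uncorrelated sources add in intensity (power), not in dB.
L_total = 10·log₁₀(10^(66.5/10) + 10^(73.2/10) + 10^(66.3/10)) = 10·log₁₀(29630000) = 74.72 dB SPL.

74.72 dB SPL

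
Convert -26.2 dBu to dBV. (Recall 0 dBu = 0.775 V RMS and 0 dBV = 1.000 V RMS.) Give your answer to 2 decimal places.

The offset between the scales is 20·log₁₀(0.775/1.000) = −2.214 dB.
So dBV = -26.2 − 2.214 = -28.41 dBV.

-28.41 dBV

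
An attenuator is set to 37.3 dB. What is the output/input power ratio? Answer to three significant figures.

Power ratio = 10^(dB/10).
10^(-37.3/10) = 10^(-3.730) = 0.000186.

0.000186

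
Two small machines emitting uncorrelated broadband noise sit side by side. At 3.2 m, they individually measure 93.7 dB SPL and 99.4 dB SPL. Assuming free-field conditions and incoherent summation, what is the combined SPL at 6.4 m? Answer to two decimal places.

Combined at 3.2 m: 10·log₁₀(10^(93.7/10)+10^(99.4/10)) = 100.435 dB SPL.
Then apply −20·log₁₀(6.4/3.2) = -6.021 dB → 94.41 dB SPL.

94.41 dB SPL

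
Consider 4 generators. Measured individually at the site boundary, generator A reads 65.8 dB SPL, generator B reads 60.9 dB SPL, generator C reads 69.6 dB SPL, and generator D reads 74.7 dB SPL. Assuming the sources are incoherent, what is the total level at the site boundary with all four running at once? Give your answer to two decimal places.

Uncorrelated sources add in intensity (power), not in dB.
L_total = 10·log₁₀(10^(65.8/10) + 10^(60.9/10) + 10^(69.6/10) + 10^(74.7/10)) = 10·log₁₀(43660000) = 76.40 dB SPL.

76.40 dB SPL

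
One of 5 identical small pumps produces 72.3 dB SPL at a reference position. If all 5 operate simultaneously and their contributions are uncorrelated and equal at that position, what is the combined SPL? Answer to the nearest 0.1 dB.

79.3 dB SPL

5 equal incoherent sources raise the level by 10·log₁₀(5) = 6.99 dB.
L_total = 72.3 + 6.99 = 79.3 dB SPL.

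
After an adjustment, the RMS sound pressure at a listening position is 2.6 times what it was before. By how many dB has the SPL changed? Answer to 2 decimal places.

8.30 dB

SPL change from a pressure ratio uses the 20·log₁₀ form:
20·log₁₀(2.6) = 8.30 dB.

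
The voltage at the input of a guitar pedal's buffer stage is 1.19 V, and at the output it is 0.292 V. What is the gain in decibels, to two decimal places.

Voltage ratio → dB uses the 20·log₁₀ form:
20·log₁₀(0.292/1.19) = 20·log₁₀(0.2454) = -12.20 dB.

-12.20 dB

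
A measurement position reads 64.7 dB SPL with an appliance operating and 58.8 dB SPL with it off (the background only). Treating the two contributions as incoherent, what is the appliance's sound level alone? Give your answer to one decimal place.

Subtract intensities: L_src = 10·log₁₀(10^(L_total/10) − 10^(L_bg/10)).
L_src = 10·log₁₀(10^(64.7/10) − 10^(58.8/10)) = 10·log₁₀(2193000) = 63.4 dB SPL.

63.4 dB SPL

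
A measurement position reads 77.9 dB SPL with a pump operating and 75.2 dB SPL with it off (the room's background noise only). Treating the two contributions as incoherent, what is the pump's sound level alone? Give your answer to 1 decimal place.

Background correction is a power subtraction:
L_src = 10·log₁₀(10^(77.9/10) − 10^(75.2/10)) = 10·log₁₀(28550000) = 74.6 dB SPL.

74.6 dB SPL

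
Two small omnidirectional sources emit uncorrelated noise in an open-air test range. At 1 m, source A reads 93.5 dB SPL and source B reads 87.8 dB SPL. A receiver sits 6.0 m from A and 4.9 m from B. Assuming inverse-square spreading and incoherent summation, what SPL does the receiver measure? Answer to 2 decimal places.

79.41 dB SPL

At the listener: L_A = 93.5 − 20·log₁₀(6.0) = 77.937 dB; L_B = 87.8 − 20·log₁₀(4.9) = 73.996 dB.
Combined: 10·log₁₀(10^(77.937/10)+10^(73.996/10)) = 79.41 dB SPL.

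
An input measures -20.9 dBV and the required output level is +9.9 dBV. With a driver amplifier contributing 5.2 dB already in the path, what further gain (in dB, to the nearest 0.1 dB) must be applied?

The required make-up gain is the shortfall in the dB sum.
G = +9.9 − (-20.9) − 5.2 = 25.6 dB.

25.6 dB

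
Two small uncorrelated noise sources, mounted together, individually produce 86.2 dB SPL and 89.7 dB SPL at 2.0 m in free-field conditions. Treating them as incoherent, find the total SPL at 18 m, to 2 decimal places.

Combined at 2.0 m: 10·log₁₀(10^(86.2/10)+10^(89.7/10)) = 91.304 dB SPL.
Then apply −20·log₁₀(18/2.0) = -19.085 dB → 72.22 dB SPL.

72.22 dB SPL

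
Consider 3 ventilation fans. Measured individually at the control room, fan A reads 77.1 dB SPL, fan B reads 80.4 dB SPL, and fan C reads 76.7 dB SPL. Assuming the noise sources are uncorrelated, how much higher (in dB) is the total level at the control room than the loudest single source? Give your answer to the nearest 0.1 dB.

2.8 dB

Incoherent sources sum as intensities:
L_total = 10·log₁₀(10^(77.1/10) + 10^(80.4/10) + 10^(76.7/10)) = 83.17 dB SPL.
Excess over the loudest (80.4 dB): 83.17 − 80.4 = 2.8 dB.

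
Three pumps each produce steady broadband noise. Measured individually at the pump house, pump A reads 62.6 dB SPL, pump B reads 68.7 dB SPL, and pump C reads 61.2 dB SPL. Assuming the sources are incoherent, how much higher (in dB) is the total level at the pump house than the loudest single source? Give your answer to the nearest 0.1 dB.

1.5 dB

Uncorrelated sources add in intensity (power), not in dB.
L_total = 10·log₁₀(10^(62.6/10) + 10^(68.7/10) + 10^(61.2/10)) = 70.23 dB SPL.
Excess over the loudest (68.7 dB): 70.23 − 68.7 = 1.5 dB.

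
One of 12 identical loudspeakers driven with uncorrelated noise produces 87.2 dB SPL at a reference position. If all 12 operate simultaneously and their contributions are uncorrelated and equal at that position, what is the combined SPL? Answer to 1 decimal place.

98.0 dB SPL

12 equal incoherent sources raise the level by 10·log₁₀(12) = 10.79 dB.
L_total = 87.2 + 10.79 = 98.0 dB SPL.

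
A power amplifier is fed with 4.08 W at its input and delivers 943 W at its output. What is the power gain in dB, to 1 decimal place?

23.6 dB

For a power ratio, dB = 10·log₁₀(P₂/P₁).
10·log₁₀(943/4.08) = 10·log₁₀(231.1) = 23.6 dB.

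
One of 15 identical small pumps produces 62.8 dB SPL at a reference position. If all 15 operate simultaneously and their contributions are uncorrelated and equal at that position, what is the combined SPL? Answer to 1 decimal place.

74.6 dB SPL

15 equal incoherent sources raise the level by 10·log₁₀(15) = 11.76 dB.
L_total = 62.8 + 11.76 = 74.6 dB SPL.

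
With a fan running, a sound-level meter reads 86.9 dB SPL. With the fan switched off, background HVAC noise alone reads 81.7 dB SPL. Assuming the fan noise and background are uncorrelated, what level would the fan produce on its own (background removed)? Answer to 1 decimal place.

Remove the background by subtracting linear intensities:
L_src = 10·log₁₀(10^(86.9/10) − 10^(81.7/10)) = 10·log₁₀(341900000) = 85.3 dB SPL.

85.3 dB SPL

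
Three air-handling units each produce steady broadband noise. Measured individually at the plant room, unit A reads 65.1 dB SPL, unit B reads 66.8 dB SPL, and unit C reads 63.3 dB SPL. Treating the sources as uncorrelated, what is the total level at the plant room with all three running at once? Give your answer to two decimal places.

Uncorrelated sources add in intensity (power), not in dB.
L_total = 10·log₁₀(10^(65.1/10) + 10^(66.8/10) + 10^(63.3/10)) = 10·log₁₀(10160000) = 70.07 dB SPL.

70.07 dB SPL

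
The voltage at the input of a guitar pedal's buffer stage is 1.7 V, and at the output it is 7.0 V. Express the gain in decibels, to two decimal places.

For a voltage ratio, dB = 20·log₁₀(V₂/V₁).
20·log₁₀(7.0/1.7) = 20·log₁₀(4.118) = 12.29 dB.

12.29 dB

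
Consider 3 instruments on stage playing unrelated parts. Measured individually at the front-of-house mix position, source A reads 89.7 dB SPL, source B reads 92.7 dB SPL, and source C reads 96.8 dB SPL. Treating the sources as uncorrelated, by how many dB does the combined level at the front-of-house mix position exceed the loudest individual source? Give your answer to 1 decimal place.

Uncorrelated sources add in intensity (power), not in dB.
L_total = 10·log₁₀(10^(89.7/10) + 10^(92.7/10) + 10^(96.8/10)) = 98.80 dB SPL.
Excess over the loudest (96.8 dB): 98.80 − 96.8 = 2.0 dB.

2.0 dB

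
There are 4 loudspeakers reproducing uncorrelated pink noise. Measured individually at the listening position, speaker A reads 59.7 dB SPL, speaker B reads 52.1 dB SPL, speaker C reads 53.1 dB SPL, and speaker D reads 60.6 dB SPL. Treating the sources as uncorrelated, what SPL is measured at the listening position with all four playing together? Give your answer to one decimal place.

63.9 dB SPL

Uncorrelated sources add in intensity (power), not in dB.
L_total = 10·log₁₀(10^(59.7/10) + 10^(52.1/10) + 10^(53.1/10) + 10^(60.6/10)) = 10·log₁₀(2448000) = 63.9 dB SPL.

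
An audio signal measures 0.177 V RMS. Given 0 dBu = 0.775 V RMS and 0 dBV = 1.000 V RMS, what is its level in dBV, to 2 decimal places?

dBV = 20·log₁₀(V / 1.000 V).
20·log₁₀(0.177/1.000) = -15.04 dBV.

-15.04 dBV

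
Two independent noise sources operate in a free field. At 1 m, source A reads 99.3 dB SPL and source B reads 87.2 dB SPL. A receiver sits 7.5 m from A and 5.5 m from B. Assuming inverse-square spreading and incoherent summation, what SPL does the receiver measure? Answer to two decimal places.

82.27 dB SPL

At the listener: L_A = 99.3 − 20·log₁₀(7.5) = 81.799 dB; L_B = 87.2 − 20·log₁₀(5.5) = 72.393 dB.
Combined: 10·log₁₀(10^(81.799/10)+10^(72.393/10)) = 82.27 dB SPL.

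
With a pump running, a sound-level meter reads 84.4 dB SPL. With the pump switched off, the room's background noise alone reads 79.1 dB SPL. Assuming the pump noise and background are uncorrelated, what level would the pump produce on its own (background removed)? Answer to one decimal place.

82.9 dB SPL

Subtract intensities: L_src = 10·log₁₀(10^(L_total/10) − 10^(L_bg/10)).
L_src = 10·log₁₀(10^(84.4/10) − 10^(79.1/10)) = 10·log₁₀(194100000) = 82.9 dB SPL.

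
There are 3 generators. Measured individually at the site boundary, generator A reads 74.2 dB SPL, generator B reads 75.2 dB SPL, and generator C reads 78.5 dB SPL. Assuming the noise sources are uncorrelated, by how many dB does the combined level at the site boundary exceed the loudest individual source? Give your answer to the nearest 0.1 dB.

Add the sources as powers (linear), then convert back to dB:
L_total = 10·log₁₀(10^(74.2/10) + 10^(75.2/10) + 10^(78.5/10)) = 81.15 dB SPL.
Excess over the loudest (78.5 dB): 81.15 − 78.5 = 2.6 dB.

2.6 dB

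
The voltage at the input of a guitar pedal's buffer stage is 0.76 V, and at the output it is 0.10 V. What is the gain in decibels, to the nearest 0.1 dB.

For a voltage ratio, dB = 20·log₁₀(V₂/V₁).
20·log₁₀(0.10/0.76) = 20·log₁₀(0.1316) = -17.6 dB.

-17.6 dB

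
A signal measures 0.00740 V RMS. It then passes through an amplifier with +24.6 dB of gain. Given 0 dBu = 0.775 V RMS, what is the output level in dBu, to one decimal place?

-15.8 dBu

Input level: 20·log₁₀(0.00740/0.775) = -40.40 dBu.
Output: -40.40 + 24.6 = -15.8 dBu.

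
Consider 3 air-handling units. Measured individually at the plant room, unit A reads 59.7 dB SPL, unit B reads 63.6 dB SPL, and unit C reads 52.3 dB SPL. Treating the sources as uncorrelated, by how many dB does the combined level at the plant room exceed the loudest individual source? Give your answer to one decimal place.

1.7 dB

Uncorrelated sources add in intensity (power), not in dB.
L_total = 10·log₁₀(10^(59.7/10) + 10^(63.6/10) + 10^(52.3/10)) = 65.31 dB SPL.
Excess over the loudest (63.6 dB): 65.31 − 63.6 = 1.7 dB.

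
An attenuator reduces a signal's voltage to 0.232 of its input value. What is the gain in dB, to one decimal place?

-12.7 dB

Voltage is an amplitude quantity, so gain = 20·log₁₀(V_out/V_in).
20·log₁₀(0.232) = -12.7 dB.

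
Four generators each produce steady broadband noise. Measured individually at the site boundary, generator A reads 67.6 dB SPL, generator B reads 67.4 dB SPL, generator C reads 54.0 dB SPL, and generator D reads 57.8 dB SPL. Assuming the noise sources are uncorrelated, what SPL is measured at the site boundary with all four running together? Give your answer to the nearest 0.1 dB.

Incoherent sources sum as intensities:
L_total = 10·log₁₀(10^(67.6/10) + 10^(67.4/10) + 10^(54.0/10) + 10^(57.8/10)) = 10·log₁₀(12100000) = 70.8 dB SPL.

70.8 dB SPL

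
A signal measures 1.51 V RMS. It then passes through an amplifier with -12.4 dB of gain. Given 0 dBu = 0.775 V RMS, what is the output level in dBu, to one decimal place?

-6.6 dBu

Input level: 20·log₁₀(1.51/0.775) = 5.79 dBu.
Output: 5.79 − 12.4 = -6.6 dBu.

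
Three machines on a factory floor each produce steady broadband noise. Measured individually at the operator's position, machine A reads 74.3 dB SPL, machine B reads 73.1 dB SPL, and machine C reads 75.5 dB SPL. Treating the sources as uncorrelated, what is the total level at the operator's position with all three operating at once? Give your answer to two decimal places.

Add the sources as powers (linear), then convert back to dB:
L_total = 10·log₁₀(10^(74.3/10) + 10^(73.1/10) + 10^(75.5/10)) = 10·log₁₀(82810000) = 79.18 dB SPL.

79.18 dB SPL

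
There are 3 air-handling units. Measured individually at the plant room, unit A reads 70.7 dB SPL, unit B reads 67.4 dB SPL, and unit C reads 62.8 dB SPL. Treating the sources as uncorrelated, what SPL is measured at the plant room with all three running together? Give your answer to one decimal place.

72.8 dB SPL

Add the sources as powers (linear), then convert back to dB:
L_total = 10·log₁₀(10^(70.7/10) + 10^(67.4/10) + 10^(62.8/10)) = 10·log₁₀(19150000) = 72.8 dB SPL.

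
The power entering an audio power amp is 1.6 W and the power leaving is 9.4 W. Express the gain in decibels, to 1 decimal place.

Power is a power quantity, so gain = 10·log₁₀(P_out/P_in).
10·log₁₀(9.4/1.6) = 10·log₁₀(5.875) = 7.7 dB.

7.7 dB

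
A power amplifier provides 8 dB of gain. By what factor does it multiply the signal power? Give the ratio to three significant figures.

Power ratio = 10^(dB/10).
10^(8/10) = 10^(0.8000) = 6.31.

6.31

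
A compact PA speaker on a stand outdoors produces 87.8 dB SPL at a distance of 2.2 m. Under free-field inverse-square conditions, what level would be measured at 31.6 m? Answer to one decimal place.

Inverse-square spreading gives ΔL = −20·log₁₀(d₂/d₁).
ΔL = −20·log₁₀(31.6/2.2) = -23.15 dB, so L₂ = 87.8 + (-23.15) = 64.7 dB SPL.

64.7 dB SPL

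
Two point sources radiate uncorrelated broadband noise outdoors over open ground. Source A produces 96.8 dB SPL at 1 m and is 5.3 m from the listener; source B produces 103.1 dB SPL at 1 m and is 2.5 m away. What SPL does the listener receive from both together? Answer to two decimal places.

95.36 dB SPL

At the listener: L_A = 96.8 − 20·log₁₀(5.3) = 82.314 dB; L_B = 103.1 − 20·log₁₀(2.5) = 95.141 dB.
Combined: 10·log₁₀(10^(82.314/10)+10^(95.141/10)) = 95.36 dB SPL.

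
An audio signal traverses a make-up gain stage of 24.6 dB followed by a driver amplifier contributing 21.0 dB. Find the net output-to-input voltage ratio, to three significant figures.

191

Net gain = 24.6 + 21.0 = 45.6 dB.
Voltage ratio = 10^(45.6/20) = 191.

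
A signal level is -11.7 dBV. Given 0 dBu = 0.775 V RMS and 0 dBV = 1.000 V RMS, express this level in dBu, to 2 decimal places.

-9.49 dBu

The offset between the scales is 20·log₁₀(0.775/1.000) = −2.214 dB.
So dBu = -11.7 + 2.214 = -9.49 dBu.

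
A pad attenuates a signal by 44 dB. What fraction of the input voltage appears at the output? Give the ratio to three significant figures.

0.00631

Voltage ratio = 10^(dB/20).
10^(-44/20) = 10^(-2.200) = 0.00631.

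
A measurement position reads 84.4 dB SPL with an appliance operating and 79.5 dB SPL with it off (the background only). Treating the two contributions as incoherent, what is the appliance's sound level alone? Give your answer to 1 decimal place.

Background correction is a power subtraction:
L_src = 10·log₁₀(10^(84.4/10) − 10^(79.5/10)) = 10·log₁₀(186300000) = 82.7 dB SPL.

82.7 dB SPL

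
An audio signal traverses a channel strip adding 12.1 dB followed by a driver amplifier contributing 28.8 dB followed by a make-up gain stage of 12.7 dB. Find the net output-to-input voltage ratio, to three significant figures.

Net gain = 12.1 + 28.8 + 12.7 = 53.6 dB.
Voltage ratio = 10^(53.6/20) = 479.

479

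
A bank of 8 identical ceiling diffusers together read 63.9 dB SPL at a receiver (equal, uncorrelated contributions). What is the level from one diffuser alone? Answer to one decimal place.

8 equal incoherent sources add 10·log₁₀(8) = 9.03 dB over one source.
L_one = 63.9 − 9.03 = 54.9 dB SPL.

54.9 dB SPL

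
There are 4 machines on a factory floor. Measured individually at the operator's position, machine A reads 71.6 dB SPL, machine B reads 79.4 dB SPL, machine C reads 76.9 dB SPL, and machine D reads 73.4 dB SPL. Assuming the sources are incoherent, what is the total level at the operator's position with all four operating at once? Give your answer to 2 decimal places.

Add the sources as powers (linear), then convert back to dB:
L_total = 10·log₁₀(10^(71.6/10) + 10^(79.4/10) + 10^(76.9/10) + 10^(73.4/10)) = 10·log₁₀(172400000) = 82.37 dB SPL.

82.37 dB SPL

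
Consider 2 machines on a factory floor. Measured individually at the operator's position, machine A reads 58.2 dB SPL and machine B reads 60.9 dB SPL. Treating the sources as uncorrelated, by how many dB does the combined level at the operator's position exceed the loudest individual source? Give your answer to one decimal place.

1.9 dB

Add the sources as powers (linear), then convert back to dB:
L_total = 10·log₁₀(10^(58.2/10) + 10^(60.9/10)) = 62.77 dB SPL.
Excess over the loudest (60.9 dB): 62.77 − 60.9 = 1.9 dB.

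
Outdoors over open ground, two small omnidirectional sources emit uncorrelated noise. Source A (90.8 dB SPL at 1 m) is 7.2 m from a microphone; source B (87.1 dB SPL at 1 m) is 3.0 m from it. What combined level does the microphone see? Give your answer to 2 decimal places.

At the listener: L_A = 90.8 − 20·log₁₀(7.2) = 73.653 dB; L_B = 87.1 − 20·log₁₀(3.0) = 77.558 dB.
Combined: 10·log₁₀(10^(73.653/10)+10^(77.558/10)) = 79.04 dB SPL.

79.04 dB SPL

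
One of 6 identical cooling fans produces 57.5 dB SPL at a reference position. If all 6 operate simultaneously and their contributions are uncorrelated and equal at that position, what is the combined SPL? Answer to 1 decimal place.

65.3 dB SPL

6 equal incoherent sources raise the level by 10·log₁₀(6) = 7.78 dB.
L_total = 57.5 + 7.78 = 65.3 dB SPL.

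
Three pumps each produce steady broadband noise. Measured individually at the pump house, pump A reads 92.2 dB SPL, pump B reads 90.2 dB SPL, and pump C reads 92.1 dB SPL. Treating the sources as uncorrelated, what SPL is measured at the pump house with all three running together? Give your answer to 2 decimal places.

Uncorrelated sources add in intensity (power), not in dB.
L_total = 10·log₁₀(10^(92.2/10) + 10^(90.2/10) + 10^(92.1/10)) = 10·log₁₀(4329000000) = 96.36 dB SPL.

96.36 dB SPL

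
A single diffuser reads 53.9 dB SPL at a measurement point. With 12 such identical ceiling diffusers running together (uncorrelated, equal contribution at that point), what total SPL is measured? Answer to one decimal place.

64.7 dB SPL

12 equal incoherent sources raise the level by 10·log₁₀(12) = 10.79 dB.
L_total = 53.9 + 10.79 = 64.7 dB SPL.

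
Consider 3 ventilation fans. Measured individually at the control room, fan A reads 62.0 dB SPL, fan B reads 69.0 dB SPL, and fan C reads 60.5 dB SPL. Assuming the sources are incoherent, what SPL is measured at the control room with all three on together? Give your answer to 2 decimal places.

70.27 dB SPL

Add the sources as powers (linear), then convert back to dB:
L_total = 10·log₁₀(10^(62.0/10) + 10^(69.0/10) + 10^(60.5/10)) = 10·log₁₀(10650000) = 70.27 dB SPL.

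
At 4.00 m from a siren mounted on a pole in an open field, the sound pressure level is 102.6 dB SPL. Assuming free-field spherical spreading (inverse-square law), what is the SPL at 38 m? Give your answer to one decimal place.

83.0 dB SPL

Inverse-square spreading gives ΔL = −20·log₁₀(d₂/d₁).
ΔL = −20·log₁₀(38/4.00) = -19.55 dB, so L₂ = 102.6 + (-19.55) = 83.0 dB SPL.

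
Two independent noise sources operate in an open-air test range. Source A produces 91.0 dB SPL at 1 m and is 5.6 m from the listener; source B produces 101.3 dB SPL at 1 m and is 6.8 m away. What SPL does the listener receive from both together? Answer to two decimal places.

At the listener: L_A = 91.0 − 20·log₁₀(5.6) = 76.036 dB; L_B = 101.3 − 20·log₁₀(6.8) = 84.650 dB.
Combined: 10·log₁₀(10^(76.036/10)+10^(84.650/10)) = 85.21 dB SPL.

85.21 dB SPL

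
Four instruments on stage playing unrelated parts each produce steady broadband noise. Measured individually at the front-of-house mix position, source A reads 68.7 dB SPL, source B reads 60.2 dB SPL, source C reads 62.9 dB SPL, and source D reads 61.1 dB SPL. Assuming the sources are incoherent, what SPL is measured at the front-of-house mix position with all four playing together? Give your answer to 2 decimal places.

Incoherent sources sum as intensities:
L_total = 10·log₁₀(10^(68.7/10) + 10^(60.2/10) + 10^(62.9/10) + 10^(61.1/10)) = 10·log₁₀(11700000) = 70.68 dB SPL.

70.68 dB SPL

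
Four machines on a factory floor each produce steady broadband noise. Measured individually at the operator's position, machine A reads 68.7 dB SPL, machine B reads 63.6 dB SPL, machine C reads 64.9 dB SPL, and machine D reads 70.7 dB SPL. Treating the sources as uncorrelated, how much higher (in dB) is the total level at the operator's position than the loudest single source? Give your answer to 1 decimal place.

3.2 dB

Incoherent sources sum as intensities:
L_total = 10·log₁₀(10^(68.7/10) + 10^(63.6/10) + 10^(64.9/10) + 10^(70.7/10)) = 73.90 dB SPL.
Excess over the loudest (70.7 dB): 73.90 − 70.7 = 3.2 dB.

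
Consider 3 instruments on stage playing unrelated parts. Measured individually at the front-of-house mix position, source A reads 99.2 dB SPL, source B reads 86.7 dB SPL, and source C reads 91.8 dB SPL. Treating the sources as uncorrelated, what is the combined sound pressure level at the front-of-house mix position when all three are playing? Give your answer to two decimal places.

Incoherent sources sum as intensities:
L_total = 10·log₁₀(10^(99.2/10) + 10^(86.7/10) + 10^(91.8/10)) = 10·log₁₀(10299000000) = 100.13 dB SPL.

100.13 dB SPL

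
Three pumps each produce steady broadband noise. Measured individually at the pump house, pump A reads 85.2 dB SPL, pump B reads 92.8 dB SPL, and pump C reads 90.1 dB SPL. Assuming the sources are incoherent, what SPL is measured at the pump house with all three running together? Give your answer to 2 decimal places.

95.13 dB SPL

Add the sources as powers (linear), then convert back to dB:
L_total = 10·log₁₀(10^(85.2/10) + 10^(92.8/10) + 10^(90.1/10)) = 10·log₁₀(3260000000) = 95.13 dB SPL.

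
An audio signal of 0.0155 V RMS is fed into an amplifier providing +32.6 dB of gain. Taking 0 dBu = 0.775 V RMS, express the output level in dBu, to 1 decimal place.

-1.4 dBu

Input level: 20·log₁₀(0.0155/0.775) = -33.98 dBu.
Output: -33.98 + 32.6 = -1.4 dBu.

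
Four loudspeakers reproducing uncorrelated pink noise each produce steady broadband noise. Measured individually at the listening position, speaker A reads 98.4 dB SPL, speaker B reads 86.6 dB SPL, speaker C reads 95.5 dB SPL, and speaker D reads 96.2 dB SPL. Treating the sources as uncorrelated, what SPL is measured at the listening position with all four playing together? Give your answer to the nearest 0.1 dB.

Uncorrelated sources add in intensity (power), not in dB.
L_total = 10·log₁₀(10^(98.4/10) + 10^(86.6/10) + 10^(95.5/10) + 10^(96.2/10)) = 10·log₁₀(15092000000) = 101.8 dB SPL.

101.8 dB SPL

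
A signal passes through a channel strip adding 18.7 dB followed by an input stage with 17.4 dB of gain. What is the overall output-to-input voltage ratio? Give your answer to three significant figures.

Net gain = 18.7 + 17.4 = 36.1 dB.
Voltage ratio = 10^(36.1/20) = 63.8.

63.8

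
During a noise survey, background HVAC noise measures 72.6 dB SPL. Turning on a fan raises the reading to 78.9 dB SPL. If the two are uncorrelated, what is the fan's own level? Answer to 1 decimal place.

77.7 dB SPL

Remove the background by subtracting linear intensities:
L_src = 10·log₁₀(10^(78.9/10) − 10^(72.6/10)) = 10·log₁₀(59430000) = 77.7 dB SPL.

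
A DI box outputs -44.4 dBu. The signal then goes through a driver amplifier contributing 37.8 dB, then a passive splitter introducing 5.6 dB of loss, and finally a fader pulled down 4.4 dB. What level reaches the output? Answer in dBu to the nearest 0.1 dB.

In dB, series stages simply add:
-44.4 + 37.8 − 5.6 − 4.4 = -16.6 dBu.

-16.6 dBu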